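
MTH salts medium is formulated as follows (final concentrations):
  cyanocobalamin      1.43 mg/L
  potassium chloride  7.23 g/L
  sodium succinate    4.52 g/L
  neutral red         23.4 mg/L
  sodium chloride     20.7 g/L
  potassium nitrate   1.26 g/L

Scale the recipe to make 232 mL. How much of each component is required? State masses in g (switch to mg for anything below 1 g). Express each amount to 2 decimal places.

cyanocobalamin 0.33 mg; potassium chloride 1.68 g; sodium succinate 1.05 g; neutral red 5.43 mg; sodium chloride 4.80 g; potassium nitrate 292.32 mg

Working volume: 232 mL = 0.232 L.
cyanocobalamin: 1.43 mg/L × 0.232 L = 0.33 mg
potassium chloride: 7.23 g/L × 0.232 L = 1.68 g
sodium succinate: 4.52 g/L × 0.232 L = 1.05 g
neutral red: 23.4 mg/L × 0.232 L = 5.43 mg
sodium chloride: 20.7 g/L × 0.232 L = 4.80 g
potassium nitrate: 1.26 g/L × 0.232 L = 0.29232 g = 292.32 mg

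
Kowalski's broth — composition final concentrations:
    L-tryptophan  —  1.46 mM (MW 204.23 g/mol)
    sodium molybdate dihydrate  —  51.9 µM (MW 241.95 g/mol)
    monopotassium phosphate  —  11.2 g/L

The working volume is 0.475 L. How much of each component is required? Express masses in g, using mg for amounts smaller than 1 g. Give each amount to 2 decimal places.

Scale factor relative to 1 L: 0.475.
L-tryptophan: 1.46 mmol/L × 204.23 mg/mmol × 0.475 L = 141.63 mg
sodium molybdate dihydrate: 51.9 µmol/L × 241.95 g/mol × 0.475 L ÷ 1000 = 5.96 mg
monopotassium phosphate: 11.2 g/L × 0.475 L = 5.32 g

L-tryptophan 141.63 mg; sodium molybdate dihydrate 5.96 mg; monopotassium phosphate 5.32 g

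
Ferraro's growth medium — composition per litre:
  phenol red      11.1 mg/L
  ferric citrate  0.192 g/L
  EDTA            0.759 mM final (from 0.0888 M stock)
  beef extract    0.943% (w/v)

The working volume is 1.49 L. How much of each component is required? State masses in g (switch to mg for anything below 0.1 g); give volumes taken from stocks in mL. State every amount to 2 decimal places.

Scale factor relative to 1 L: 1.49.
phenol red: 11.1 mg/L × 1.49 L = 16.54 mg
ferric citrate: 0.192 g/L × 1.49 L = 0.29 g
EDTA: C1V1 = C2V2 → 0.759 mM × 1490 mL ÷ 88.8 mM = 12.74 mL
beef extract: 0.943 g per 100 mL × 1490 mL ÷ 100 = 14.05 g

phenol red 16.54 mg; ferric citrate 0.29 g; EDTA 12.74 mL; beef extract 14.05 g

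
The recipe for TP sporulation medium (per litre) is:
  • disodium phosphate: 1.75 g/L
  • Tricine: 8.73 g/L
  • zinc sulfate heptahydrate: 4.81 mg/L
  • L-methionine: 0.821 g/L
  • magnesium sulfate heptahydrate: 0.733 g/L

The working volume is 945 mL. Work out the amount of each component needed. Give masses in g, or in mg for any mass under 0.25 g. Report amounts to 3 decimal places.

disodium phosphate 1.654 g; Tricine 8.250 g; zinc sulfate heptahydrate 4.545 mg; L-methionine 0.776 g; magnesium sulfate heptahydrate 0.693 g

Scale factor relative to 1 L: 0.945.
disodium phosphate: 1.75 g/L × 0.945 L = 1.654 g
Tricine: 8.73 g/L × 0.945 L = 8.250 g
zinc sulfate heptahydrate: 4.81 mg/L × 0.945 L = 4.545 mg
L-methionine: 0.821 g/L × 0.945 L = 0.776 g
magnesium sulfate heptahydrate: 0.733 g/L × 0.945 L = 0.693 g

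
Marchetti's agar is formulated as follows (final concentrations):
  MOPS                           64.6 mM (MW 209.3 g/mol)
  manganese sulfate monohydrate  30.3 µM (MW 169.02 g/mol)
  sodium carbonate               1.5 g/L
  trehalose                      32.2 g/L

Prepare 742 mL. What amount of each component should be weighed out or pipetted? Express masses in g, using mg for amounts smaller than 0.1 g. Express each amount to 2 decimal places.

MOPS 10.03 g; manganese sulfate monohydrate 3.80 mg; sodium carbonate 1.11 g; trehalose 23.89 g

Target volume = 742 mL = 0.742 L.
MOPS: 64.6 mmol/L × 209.3 g/mol × 0.742 L ÷ 1000 = 10.03 g
manganese sulfate monohydrate: 30.3 µmol/L × 169.02 g/mol × 0.742 L ÷ 1000 = 3.80 mg
sodium carbonate: 1.5 g/L × 0.742 L = 1.11 g
trehalose: 32.2 g/L × 0.742 L = 23.89 g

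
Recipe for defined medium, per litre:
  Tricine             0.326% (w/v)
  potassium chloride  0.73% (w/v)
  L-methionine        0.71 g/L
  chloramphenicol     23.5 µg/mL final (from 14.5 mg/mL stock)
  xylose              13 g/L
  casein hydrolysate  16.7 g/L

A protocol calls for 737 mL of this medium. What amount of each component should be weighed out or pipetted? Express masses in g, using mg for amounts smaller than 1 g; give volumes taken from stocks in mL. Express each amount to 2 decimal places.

Working volume: 737 mL = 0.737 L.
Tricine: 0.326% w/v = 3.26 g/L → 3.26 × 0.737 L = 2.40 g
potassium chloride: 0.73% w/v = 7.3 g/L → 7.3 × 0.737 L = 5.38 g
L-methionine: 0.71 g/L × 0.737 L = 0.52327 g = 523.27 mg
chloramphenicol: C1V1 = C2V2 → 23.5 µg/mL × 737 mL ÷ 14500 µg/mL = 1.19 mL
xylose: 13 g/L × 0.737 L = 9.58 g
casein hydrolysate: 16.7 g/L × 0.737 L = 12.31 g

Tricine 2.40 g; potassium chloride 5.38 g; L-methionine 523.27 mg; chloramphenicol 1.19 mL; xylose 9.58 g; casein hydrolysate 12.31 g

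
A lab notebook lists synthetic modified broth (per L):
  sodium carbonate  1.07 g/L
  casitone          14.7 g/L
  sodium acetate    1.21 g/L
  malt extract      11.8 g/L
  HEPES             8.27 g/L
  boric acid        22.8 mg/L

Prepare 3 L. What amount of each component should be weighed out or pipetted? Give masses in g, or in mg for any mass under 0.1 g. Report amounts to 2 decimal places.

sodium carbonate 3.21 g; casitone 44.10 g; sodium acetate 3.63 g; malt extract 35.40 g; HEPES 24.81 g; boric acid 68.40 mg

Working volume: 3 L.
sodium carbonate: 1.07 g/L × 3 L = 3.21 g
casitone: 14.7 g/L × 3 L = 44.10 g
sodium acetate: 1.21 g/L × 3 L = 3.63 g
malt extract: 11.8 g/L × 3 L = 35.40 g
HEPES: 8.27 g/L × 3 L = 24.81 g
boric acid: 22.8 mg/L × 3 L = 68.40 mg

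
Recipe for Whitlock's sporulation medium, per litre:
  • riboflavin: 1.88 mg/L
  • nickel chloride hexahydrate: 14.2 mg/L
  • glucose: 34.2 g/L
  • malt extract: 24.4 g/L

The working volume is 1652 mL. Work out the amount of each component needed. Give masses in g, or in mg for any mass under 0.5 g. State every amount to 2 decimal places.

riboflavin 3.11 mg; nickel chloride hexahydrate 23.46 mg; glucose 56.50 g; malt extract 40.31 g

Scale factor relative to 1 L: 1.652.
riboflavin: 1.88 mg/L × 1.652 L = 3.11 mg
nickel chloride hexahydrate: 14.2 mg/L × 1.652 L = 23.46 mg
glucose: 34.2 g/L × 1.652 L = 56.50 g
malt extract: 24.4 g/L × 1.652 L = 40.31 g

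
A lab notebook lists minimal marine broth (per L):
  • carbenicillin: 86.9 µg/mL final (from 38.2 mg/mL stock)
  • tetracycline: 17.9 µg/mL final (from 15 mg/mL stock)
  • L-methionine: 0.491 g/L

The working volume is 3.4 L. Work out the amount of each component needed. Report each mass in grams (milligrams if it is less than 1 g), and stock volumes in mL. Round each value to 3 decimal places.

carbenicillin 7.735 mL; tetracycline 4.057 mL; L-methionine 1.669 g

Scale factor relative to 1 L: 3.4.
carbenicillin: C1V1 = C2V2 → 86.9 µg/mL × 3400 mL ÷ 38200 µg/mL = 7.735 mL
tetracycline: V = C2·V2/C1 = 17.9 µg/mL × 3400 mL ÷ 15000 µg/mL = 4.057 mL
L-methionine: 0.491 g/L × 3.4 L = 1.669 g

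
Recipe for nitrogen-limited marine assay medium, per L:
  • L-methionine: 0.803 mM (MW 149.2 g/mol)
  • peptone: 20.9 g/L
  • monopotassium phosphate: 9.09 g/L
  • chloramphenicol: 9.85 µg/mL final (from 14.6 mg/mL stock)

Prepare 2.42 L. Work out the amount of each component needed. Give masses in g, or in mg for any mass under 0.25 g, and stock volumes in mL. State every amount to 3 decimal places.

L-methionine 0.290 g; peptone 50.578 g; monopotassium phosphate 21.998 g; chloramphenicol 1.633 mL

Working volume: 2.42 L.
L-methionine: 0.803 mmol/L × 149.2 g/mol × 2.42 L ÷ 1000 = 0.290 g
peptone: 20.9 g/L × 2.42 L = 50.578 g
monopotassium phosphate: 9.09 g/L × 2.42 L = 21.998 g
chloramphenicol: dilute stock: 9.85 µg/mL × 2420 mL ÷ 14600 µg/mL = 1.633 mL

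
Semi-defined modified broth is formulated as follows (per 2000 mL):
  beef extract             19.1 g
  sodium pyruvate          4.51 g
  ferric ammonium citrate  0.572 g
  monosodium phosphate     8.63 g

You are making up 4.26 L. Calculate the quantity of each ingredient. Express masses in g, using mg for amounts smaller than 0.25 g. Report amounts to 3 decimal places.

beef extract 40.683 g; sodium pyruvate 9.606 g; ferric ammonium citrate 1.218 g; monosodium phosphate 18.382 g

Scale factor = 4260 mL / 2000 mL = 2.13.
beef extract: 19.1 g × (4260 mL / 2000 mL) = 40.683 g
sodium pyruvate: 4.51 g × (4260 mL / 2000 mL) = 9.606 g
ferric ammonium citrate: 0.572 g × (4260 mL / 2000 mL) = 1.218 g
monosodium phosphate: 8.63 g × (4260 mL / 2000 mL) = 18.382 g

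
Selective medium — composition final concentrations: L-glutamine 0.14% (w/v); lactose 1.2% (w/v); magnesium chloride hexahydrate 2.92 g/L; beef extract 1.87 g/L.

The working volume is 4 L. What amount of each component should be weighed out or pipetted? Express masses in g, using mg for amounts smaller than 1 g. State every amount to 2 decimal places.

Scale factor relative to 1 L: 4.
L-glutamine: 0.14% w/v = 1.4 g/L → 1.4 × 4 L = 5.60 g
lactose: 1.2 g per 100 mL × 4000 mL ÷ 100 = 48.00 g
magnesium chloride hexahydrate: 2.92 g/L × 4 L = 11.68 g
beef extract: 1.87 g/L × 4 L = 7.48 g

L-glutamine 5.60 g; lactose 48.00 g; magnesium chloride hexahydrate 11.68 g; beef extract 7.48 g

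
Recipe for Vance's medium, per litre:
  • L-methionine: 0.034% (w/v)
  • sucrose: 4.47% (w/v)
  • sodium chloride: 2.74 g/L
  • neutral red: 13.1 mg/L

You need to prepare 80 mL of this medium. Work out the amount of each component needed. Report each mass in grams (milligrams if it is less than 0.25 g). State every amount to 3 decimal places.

L-methionine 27.200 mg; sucrose 3.576 g; sodium chloride 219.200 mg; neutral red 1.048 mg

Working volume: 80 mL = 0.08 L.
L-methionine: 0.034 g per 100 mL × 80 mL ÷ 100 = 0.0272 g = 27.200 mg
sucrose: 4.47 g per 100 mL × 80 mL ÷ 100 = 3.576 g
sodium chloride: 2.74 g/L × 0.08 L = 0.2192 g = 219.200 mg
neutral red: 13.1 mg/L × 0.08 L = 1.048 mg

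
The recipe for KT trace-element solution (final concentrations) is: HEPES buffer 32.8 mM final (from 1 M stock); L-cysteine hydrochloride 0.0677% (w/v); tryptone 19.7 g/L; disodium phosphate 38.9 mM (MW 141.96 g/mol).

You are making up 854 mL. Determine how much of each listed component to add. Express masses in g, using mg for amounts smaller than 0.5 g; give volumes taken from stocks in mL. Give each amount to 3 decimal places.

HEPES buffer 28.011 mL; L-cysteine hydrochloride 0.578 g; tryptone 16.824 g; disodium phosphate 4.716 g

Working volume: 854 mL = 0.854 L.
HEPES buffer: C1V1 = C2V2 → 32.8 mM × 854 mL ÷ 1000 mM = 28.011 mL
L-cysteine hydrochloride: 0.0677 g per 100 mL × 854 mL ÷ 100 = 0.578 g
tryptone: 19.7 g/L × 0.854 L = 16.824 g
disodium phosphate: 38.9 mmol/L × 141.96 g/mol × 0.854 L ÷ 1000 = 4.716 g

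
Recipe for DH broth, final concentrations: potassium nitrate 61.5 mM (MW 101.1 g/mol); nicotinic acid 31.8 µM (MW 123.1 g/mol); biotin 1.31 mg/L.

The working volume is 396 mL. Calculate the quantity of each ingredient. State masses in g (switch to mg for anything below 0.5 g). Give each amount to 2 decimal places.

Scale factor relative to 1 L: 0.396.
potassium nitrate: 61.5 mmol/L × 101.1 g/mol × 0.396 L ÷ 1000 = 2.46 g
nicotinic acid: 31.8 µmol/L × 123.1 g/mol × 0.396 L ÷ 1000 = 1.55 mg
biotin: 1.31 mg/L × 0.396 L = 0.52 mg

potassium nitrate 2.46 g; nicotinic acid 1.55 mg; biotin 0.52 mg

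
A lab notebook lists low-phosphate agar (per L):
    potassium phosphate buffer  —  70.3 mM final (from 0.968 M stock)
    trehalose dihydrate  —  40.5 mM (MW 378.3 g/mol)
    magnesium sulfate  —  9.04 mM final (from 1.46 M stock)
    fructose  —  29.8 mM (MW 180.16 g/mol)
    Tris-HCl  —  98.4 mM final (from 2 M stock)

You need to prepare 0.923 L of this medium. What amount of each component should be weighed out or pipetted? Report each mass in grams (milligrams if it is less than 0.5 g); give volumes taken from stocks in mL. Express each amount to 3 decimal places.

potassium phosphate buffer 67.032 mL; trehalose dihydrate 14.141 g; magnesium sulfate 5.715 mL; fructose 4.955 g; Tris-HCl 45.412 mL

Scale factor relative to 1 L: 0.923.
potassium phosphate buffer: dilute stock: 70.3 mM × 923 mL ÷ 968 mM = 67.032 mL
trehalose dihydrate: 40.5 mmol/L × 378.3 g/mol × 0.923 L ÷ 1000 = 14.141 g
magnesium sulfate: V = C2·V2/C1 = 9.04 mM × 923 mL ÷ 1460 mM = 5.715 mL
fructose: 29.8 mmol/L × 180.16 g/mol × 0.923 L ÷ 1000 = 4.955 g
Tris-HCl: dilute stock: 98.4 mM × 923 mL ÷ 2000 mM = 45.412 mL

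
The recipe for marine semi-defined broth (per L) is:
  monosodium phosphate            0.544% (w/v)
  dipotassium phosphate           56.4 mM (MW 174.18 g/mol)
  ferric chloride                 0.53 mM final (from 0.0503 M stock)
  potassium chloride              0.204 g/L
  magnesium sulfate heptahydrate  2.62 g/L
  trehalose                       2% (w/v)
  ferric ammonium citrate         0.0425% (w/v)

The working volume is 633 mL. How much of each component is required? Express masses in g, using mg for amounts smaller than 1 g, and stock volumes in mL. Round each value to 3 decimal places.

Working volume: 633 mL = 0.633 L.
monosodium phosphate: 0.544% w/v = 5.44 g/L → 5.44 × 0.633 L = 3.444 g
dipotassium phosphate: 56.4 mmol/L × 174.18 g/mol × 0.633 L ÷ 1000 = 6.218 g
ferric chloride: dilute stock: 0.53 mM × 633 mL ÷ 50.3 mM = 6.670 mL
potassium chloride: 0.204 g/L × 0.633 L = 0.129132 g = 129.132 mg
magnesium sulfate heptahydrate: 2.62 g/L × 0.633 L = 1.658 g
trehalose: 2% w/v = 20 g/L → 20 × 0.633 L = 12.660 g
ferric ammonium citrate: 0.0425% w/v = 0.425 g/L → 0.425 × 0.633 L = 0.269025 g = 269.025 mg

monosodium phosphate 3.444 g; dipotassium phosphate 6.218 g; ferric chloride 6.670 mL; potassium chloride 129.132 mg; magnesium sulfate heptahydrate 1.658 g; trehalose 12.660 g; ferric ammonium citrate 269.025 mg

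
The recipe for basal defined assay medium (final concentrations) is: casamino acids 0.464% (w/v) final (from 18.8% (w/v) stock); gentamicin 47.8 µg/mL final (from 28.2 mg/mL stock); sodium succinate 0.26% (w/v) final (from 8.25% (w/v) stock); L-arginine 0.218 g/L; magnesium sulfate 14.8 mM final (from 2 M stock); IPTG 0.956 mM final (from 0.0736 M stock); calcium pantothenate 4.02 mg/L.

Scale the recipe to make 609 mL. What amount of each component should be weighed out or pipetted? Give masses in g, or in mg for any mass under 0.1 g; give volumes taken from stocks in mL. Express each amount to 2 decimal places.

casamino acids 15.03 mL; gentamicin 1.03 mL; sodium succinate 19.19 mL; L-arginine 0.13 g; magnesium sulfate 4.51 mL; IPTG 7.91 mL; calcium pantothenate 2.45 mg

Target volume = 609 mL = 0.609 L.
casamino acids: C1V1 = C2V2 → 0.464% ÷ 18.8% × 609 mL = 15.03 mL
gentamicin: V = C2·V2/C1 = 47.8 µg/mL × 609 mL ÷ 28200 µg/mL = 1.03 mL
sodium succinate: C1V1 = C2V2 → 0.26% ÷ 8.25% × 609 mL = 19.19 mL
L-arginine: 0.218 g/L × 0.609 L = 0.13 g
magnesium sulfate: dilute stock: 14.8 mM × 609 mL ÷ 2000 mM = 4.51 mL
IPTG: V = C2·V2/C1 = 0.956 mM × 609 mL ÷ 73.6 mM = 7.91 mL
calcium pantothenate: 4.02 mg/L × 0.609 L = 2.45 mg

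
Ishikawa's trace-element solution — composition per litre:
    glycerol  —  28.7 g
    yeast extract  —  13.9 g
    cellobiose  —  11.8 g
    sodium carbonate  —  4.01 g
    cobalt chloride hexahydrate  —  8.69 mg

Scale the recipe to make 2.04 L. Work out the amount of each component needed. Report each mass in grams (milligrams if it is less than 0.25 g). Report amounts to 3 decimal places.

glycerol 58.548 g; yeast extract 28.356 g; cellobiose 24.072 g; sodium carbonate 8.180 g; cobalt chloride hexahydrate 17.728 mg

Ratio of target to recipe volume: 2040 / 1000 = 2.04.
glycerol: 28.7 g × (2040 mL / 1000 mL) = 58.548 g
yeast extract: 13.9 g × (2040 mL / 1000 mL) = 28.356 g
cellobiose: 11.8 g × (2040 mL / 1000 mL) = 24.072 g
sodium carbonate: 4.01 g × (2040 mL / 1000 mL) = 8.180 g
cobalt chloride hexahydrate: 8.69 mg × (2040 mL / 1000 mL) = 17.728 mg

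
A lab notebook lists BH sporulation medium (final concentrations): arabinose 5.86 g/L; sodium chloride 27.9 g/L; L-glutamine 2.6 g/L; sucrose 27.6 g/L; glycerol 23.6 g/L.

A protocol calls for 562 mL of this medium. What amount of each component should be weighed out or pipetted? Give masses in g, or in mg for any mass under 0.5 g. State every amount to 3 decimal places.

Working volume: 562 mL = 0.562 L.
arabinose: 5.86 g/L × 0.562 L = 3.293 g
sodium chloride: 27.9 g/L × 0.562 L = 15.680 g
L-glutamine: 2.6 g/L × 0.562 L = 1.461 g
sucrose: 27.6 g/L × 0.562 L = 15.511 g
glycerol: 23.6 g/L × 0.562 L = 13.263 g

arabinose 3.293 g; sodium chloride 15.680 g; L-glutamine 1.461 g; sucrose 15.511 g; glycerol 13.263 g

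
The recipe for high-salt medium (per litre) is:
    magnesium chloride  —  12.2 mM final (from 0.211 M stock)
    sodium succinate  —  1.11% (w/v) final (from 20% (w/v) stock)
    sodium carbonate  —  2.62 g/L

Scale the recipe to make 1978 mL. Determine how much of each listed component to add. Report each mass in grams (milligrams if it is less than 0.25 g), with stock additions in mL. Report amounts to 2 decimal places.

Scale factor relative to 1 L: 1.978.
magnesium chloride: C1V1 = C2V2 → 12.2 mM × 1978 mL ÷ 211 mM = 114.37 mL
sodium succinate: V = C2·V2/C1 = 1.11% ÷ 20% × 1978 mL = 109.78 mL
sodium carbonate: 2.62 g/L × 1.978 L = 5.18 g

magnesium chloride 114.37 mL; sodium succinate 109.78 mL; sodium carbonate 5.18 g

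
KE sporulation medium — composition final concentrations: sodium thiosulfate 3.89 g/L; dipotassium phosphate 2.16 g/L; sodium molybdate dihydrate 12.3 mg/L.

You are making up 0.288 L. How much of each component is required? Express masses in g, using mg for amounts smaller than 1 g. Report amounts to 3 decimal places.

sodium thiosulfate 1.120 g; dipotassium phosphate 622.080 mg; sodium molybdate dihydrate 3.542 mg

Working volume: 0.288 L.
sodium thiosulfate: 3.89 g/L × 0.288 L = 1.120 g
dipotassium phosphate: 2.16 g/L × 0.288 L = 0.62208 g = 622.080 mg
sodium molybdate dihydrate: 12.3 mg/L × 0.288 L = 3.542 mg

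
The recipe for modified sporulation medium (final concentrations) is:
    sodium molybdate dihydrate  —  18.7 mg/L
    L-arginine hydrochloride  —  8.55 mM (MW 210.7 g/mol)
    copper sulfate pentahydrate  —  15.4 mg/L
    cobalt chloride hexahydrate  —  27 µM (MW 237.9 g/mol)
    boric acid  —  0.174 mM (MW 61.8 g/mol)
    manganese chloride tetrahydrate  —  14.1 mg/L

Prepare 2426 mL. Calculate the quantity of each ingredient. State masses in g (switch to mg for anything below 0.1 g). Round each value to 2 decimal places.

sodium molybdate dihydrate 45.37 mg; L-arginine hydrochloride 4.37 g; copper sulfate pentahydrate 37.36 mg; cobalt chloride hexahydrate 15.58 mg; boric acid 26.09 mg; manganese chloride tetrahydrate 34.21 mg

Scale factor relative to 1 L: 2.426.
sodium molybdate dihydrate: 18.7 mg/L × 2.426 L = 45.37 mg
L-arginine hydrochloride: 8.55 mmol/L × 210.7 g/mol × 2.426 L ÷ 1000 = 4.37 g
copper sulfate pentahydrate: 15.4 mg/L × 2.426 L = 37.36 mg
cobalt chloride hexahydrate: 27 µmol/L × 237.9 g/mol × 2.426 L ÷ 1000 = 15.58 mg
boric acid: 0.174 mmol/L × 61.8 mg/mmol × 2.426 L = 26.09 mg
manganese chloride tetrahydrate: 14.1 mg/L × 2.426 L = 34.21 mg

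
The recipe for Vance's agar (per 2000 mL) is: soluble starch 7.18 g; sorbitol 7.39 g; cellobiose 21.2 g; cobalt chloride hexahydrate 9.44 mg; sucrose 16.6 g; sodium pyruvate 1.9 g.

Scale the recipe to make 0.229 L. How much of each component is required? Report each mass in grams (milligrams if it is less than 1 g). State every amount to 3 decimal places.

soluble starch 822.110 mg; sorbitol 846.155 mg; cellobiose 2.427 g; cobalt chloride hexahydrate 1.081 mg; sucrose 1.901 g; sodium pyruvate 217.550 mg

Ratio of target to recipe volume: 229 / 2000 = 0.1145.
soluble starch: 7.18 g × (229 mL / 2000 mL) = 0.82211 g = 822.110 mg
sorbitol: 7.39 g × (229 mL / 2000 mL) = 0.846155 g = 846.155 mg
cellobiose: 21.2 g × (229 mL / 2000 mL) = 2.427 g
cobalt chloride hexahydrate: 9.44 mg × (229 mL / 2000 mL) = 1.081 mg
sucrose: 16.6 g × (229 mL / 2000 mL) = 1.901 g
sodium pyruvate: 1.9 g × (229 mL / 2000 mL) = 0.21755 g = 217.550 mg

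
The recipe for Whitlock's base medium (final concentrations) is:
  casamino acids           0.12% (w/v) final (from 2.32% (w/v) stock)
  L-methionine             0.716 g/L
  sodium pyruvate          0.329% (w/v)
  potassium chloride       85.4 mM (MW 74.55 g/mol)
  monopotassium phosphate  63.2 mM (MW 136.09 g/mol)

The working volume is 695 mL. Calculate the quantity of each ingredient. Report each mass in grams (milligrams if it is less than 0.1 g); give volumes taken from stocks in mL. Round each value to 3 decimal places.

Target volume = 695 mL = 0.695 L.
casamino acids: dilute stock: 0.12% ÷ 2.32% × 695 mL = 35.948 mL
L-methionine: 0.716 g/L × 0.695 L = 0.498 g
sodium pyruvate: 0.329 g per 100 mL × 695 mL ÷ 100 = 2.287 g
potassium chloride: 85.4 mmol/L × 74.55 g/mol × 0.695 L ÷ 1000 = 4.425 g
monopotassium phosphate: 63.2 mmol/L × 136.09 g/mol × 0.695 L ÷ 1000 = 5.978 g

casamino acids 35.948 mL; L-methionine 0.498 g; sodium pyruvate 2.287 g; potassium chloride 4.425 g; monopotassium phosphate 5.978 g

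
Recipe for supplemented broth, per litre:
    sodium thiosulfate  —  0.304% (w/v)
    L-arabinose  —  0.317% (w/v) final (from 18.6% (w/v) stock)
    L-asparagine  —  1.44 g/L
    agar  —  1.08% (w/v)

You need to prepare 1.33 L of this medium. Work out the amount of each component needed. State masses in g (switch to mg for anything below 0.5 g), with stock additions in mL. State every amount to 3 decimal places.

sodium thiosulfate 4.043 g; L-arabinose 22.667 mL; L-asparagine 1.915 g; agar 14.364 g

Working volume: 1.33 L.
sodium thiosulfate: 0.304 g per 100 mL × 1330 mL ÷ 100 = 4.043 g
L-arabinose: V = C2·V2/C1 = 0.317% ÷ 18.6% × 1330 mL = 22.667 mL
L-asparagine: 1.44 g/L × 1.33 L = 1.915 g
agar: 1.08 g per 100 mL × 1330 mL ÷ 100 = 14.364 g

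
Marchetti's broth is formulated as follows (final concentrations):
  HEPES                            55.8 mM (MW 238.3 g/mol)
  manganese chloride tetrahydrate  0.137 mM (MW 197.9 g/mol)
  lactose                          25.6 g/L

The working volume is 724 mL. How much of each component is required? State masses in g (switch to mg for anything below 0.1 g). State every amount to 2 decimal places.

Working volume: 724 mL = 0.724 L.
HEPES: 55.8 mmol/L × 238.3 g/mol × 0.724 L ÷ 1000 = 9.63 g
manganese chloride tetrahydrate: 0.137 mmol/L × 197.9 mg/mmol × 0.724 L = 19.63 mg
lactose: 25.6 g/L × 0.724 L = 18.53 g

HEPES 9.63 g; manganese chloride tetrahydrate 19.63 mg; lactose 18.53 g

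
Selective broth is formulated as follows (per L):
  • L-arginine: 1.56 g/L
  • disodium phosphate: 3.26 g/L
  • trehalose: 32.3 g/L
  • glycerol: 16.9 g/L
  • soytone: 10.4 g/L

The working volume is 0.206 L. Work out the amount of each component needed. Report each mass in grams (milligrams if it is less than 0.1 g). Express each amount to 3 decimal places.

Working volume: 0.206 L.
L-arginine: 1.56 g/L × 0.206 L = 0.321 g
disodium phosphate: 3.26 g/L × 0.206 L = 0.672 g
trehalose: 32.3 g/L × 0.206 L = 6.654 g
glycerol: 16.9 g/L × 0.206 L = 3.481 g
soytone: 10.4 g/L × 0.206 L = 2.142 g

L-arginine 0.321 g; disodium phosphate 0.672 g; trehalose 6.654 g; glycerol 3.481 g; soytone 2.142 g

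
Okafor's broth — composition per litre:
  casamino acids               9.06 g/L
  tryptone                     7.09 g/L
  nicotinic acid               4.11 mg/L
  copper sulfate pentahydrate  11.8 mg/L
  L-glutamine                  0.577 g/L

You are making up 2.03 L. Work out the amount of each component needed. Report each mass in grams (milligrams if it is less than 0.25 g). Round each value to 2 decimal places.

casamino acids 18.39 g; tryptone 14.39 g; nicotinic acid 8.34 mg; copper sulfate pentahydrate 23.95 mg; L-glutamine 1.17 g

Working volume: 2.03 L.
casamino acids: 9.06 g/L × 2.03 L = 18.39 g
tryptone: 7.09 g/L × 2.03 L = 14.39 g
nicotinic acid: 4.11 mg/L × 2.03 L = 8.34 mg
copper sulfate pentahydrate: 11.8 mg/L × 2.03 L = 23.95 mg
L-glutamine: 0.577 g/L × 2.03 L = 1.17 g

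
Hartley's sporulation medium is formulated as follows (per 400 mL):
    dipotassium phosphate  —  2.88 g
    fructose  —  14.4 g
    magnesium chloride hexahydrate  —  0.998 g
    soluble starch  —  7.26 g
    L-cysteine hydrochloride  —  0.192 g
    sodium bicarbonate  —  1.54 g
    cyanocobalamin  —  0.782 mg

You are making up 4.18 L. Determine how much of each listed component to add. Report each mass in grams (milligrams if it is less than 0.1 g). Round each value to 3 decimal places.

Ratio of target to recipe volume: 4180 / 400 = 10.45.
dipotassium phosphate: 2.88 g × (4180 mL / 400 mL) = 30.096 g
fructose: 14.4 g × (4180 mL / 400 mL) = 150.480 g
magnesium chloride hexahydrate: 0.998 g × (4180 mL / 400 mL) = 10.429 g
soluble starch: 7.26 g × (4180 mL / 400 mL) = 75.867 g
L-cysteine hydrochloride: 0.192 g × (4180 mL / 400 mL) = 2.006 g
sodium bicarbonate: 1.54 g × (4180 mL / 400 mL) = 16.093 g
cyanocobalamin: 0.782 mg × (4180 mL / 400 mL) = 8.172 mg

dipotassium phosphate 30.096 g; fructose 150.480 g; magnesium chloride hexahydrate 10.429 g; soluble starch 75.867 g; L-cysteine hydrochloride 2.006 g; sodium bicarbonate 16.093 g; cyanocobalamin 8.172 mg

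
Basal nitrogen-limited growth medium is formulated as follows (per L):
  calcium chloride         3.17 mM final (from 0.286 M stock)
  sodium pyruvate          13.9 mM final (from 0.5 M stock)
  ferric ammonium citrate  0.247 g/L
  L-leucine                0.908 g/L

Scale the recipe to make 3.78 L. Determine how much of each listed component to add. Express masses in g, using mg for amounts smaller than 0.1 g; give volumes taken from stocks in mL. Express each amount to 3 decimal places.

calcium chloride 41.897 mL; sodium pyruvate 105.084 mL; ferric ammonium citrate 0.934 g; L-leucine 3.432 g

Scale factor relative to 1 L: 3.78.
calcium chloride: C1V1 = C2V2 → 3.17 mM × 3780 mL ÷ 286 mM = 41.897 mL
sodium pyruvate: C1V1 = C2V2 → 13.9 mM × 3780 mL ÷ 500 mM = 105.084 mL
ferric ammonium citrate: 0.247 g/L × 3.78 L = 0.934 g
L-leucine: 0.908 g/L × 3.78 L = 3.432 g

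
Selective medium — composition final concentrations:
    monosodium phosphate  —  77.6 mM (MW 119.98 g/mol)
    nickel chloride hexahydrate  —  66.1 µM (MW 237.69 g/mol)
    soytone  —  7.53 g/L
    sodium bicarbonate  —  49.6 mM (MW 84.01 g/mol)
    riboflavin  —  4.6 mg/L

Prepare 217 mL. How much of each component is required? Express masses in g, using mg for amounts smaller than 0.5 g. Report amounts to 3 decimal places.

monosodium phosphate 2.020 g; nickel chloride hexahydrate 3.409 mg; soytone 1.634 g; sodium bicarbonate 0.904 g; riboflavin 0.998 mg

Target volume = 217 mL = 0.217 L.
monosodium phosphate: 77.6 mmol/L × 119.98 g/mol × 0.217 L ÷ 1000 = 2.020 g
nickel chloride hexahydrate: 66.1 µmol/L × 237.69 g/mol × 0.217 L ÷ 1000 = 3.409 mg
soytone: 7.53 g/L × 0.217 L = 1.634 g
sodium bicarbonate: 49.6 mmol/L × 84.01 g/mol × 0.217 L ÷ 1000 = 0.904 g
riboflavin: 4.6 mg/L × 0.217 L = 0.998 mg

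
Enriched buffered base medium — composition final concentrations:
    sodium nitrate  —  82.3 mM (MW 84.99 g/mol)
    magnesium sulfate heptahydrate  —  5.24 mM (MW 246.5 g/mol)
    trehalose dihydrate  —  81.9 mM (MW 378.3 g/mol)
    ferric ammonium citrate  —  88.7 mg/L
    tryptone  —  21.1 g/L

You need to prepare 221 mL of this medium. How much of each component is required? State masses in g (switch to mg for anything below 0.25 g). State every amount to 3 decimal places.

Working volume: 221 mL = 0.221 L.
sodium nitrate: 82.3 mmol/L × 84.99 g/mol × 0.221 L ÷ 1000 = 1.546 g
magnesium sulfate heptahydrate: 5.24 mmol/L × 246.5 g/mol × 0.221 L ÷ 1000 = 0.285 g
trehalose dihydrate: 81.9 mmol/L × 378.3 g/mol × 0.221 L ÷ 1000 = 6.847 g
ferric ammonium citrate: 88.7 mg/L × 0.221 L = 19.603 mg
tryptone: 21.1 g/L × 0.221 L = 4.663 g

sodium nitrate 1.546 g; magnesium sulfate heptahydrate 0.285 g; trehalose dihydrate 6.847 g; ferric ammonium citrate 19.603 mg; tryptone 4.663 g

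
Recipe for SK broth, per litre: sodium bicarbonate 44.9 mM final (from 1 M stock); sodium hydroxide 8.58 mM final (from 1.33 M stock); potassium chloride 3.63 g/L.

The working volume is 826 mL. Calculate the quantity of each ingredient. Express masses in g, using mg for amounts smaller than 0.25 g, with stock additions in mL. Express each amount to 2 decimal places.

sodium bicarbonate 37.09 mL; sodium hydroxide 5.33 mL; potassium chloride 3.00 g

Target volume = 826 mL = 0.826 L.
sodium bicarbonate: V = C2·V2/C1 = 44.9 mM × 826 mL ÷ 1000 mM = 37.09 mL
sodium hydroxide: V = C2·V2/C1 = 8.58 mM × 826 mL ÷ 1330 mM = 5.33 mL
potassium chloride: 3.63 g/L × 0.826 L = 3.00 g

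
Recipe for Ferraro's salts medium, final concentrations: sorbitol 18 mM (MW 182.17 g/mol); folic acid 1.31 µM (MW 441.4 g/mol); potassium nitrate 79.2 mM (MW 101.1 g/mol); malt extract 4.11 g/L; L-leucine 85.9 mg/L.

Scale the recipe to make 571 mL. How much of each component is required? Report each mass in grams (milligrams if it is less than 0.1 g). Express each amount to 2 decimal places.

Working volume: 571 mL = 0.571 L.
sorbitol: 18 mmol/L × 182.17 g/mol × 0.571 L ÷ 1000 = 1.87 g
folic acid: 1.31 µmol/L × 441.4 g/mol × 0.571 L ÷ 1000 = 0.33 mg
potassium nitrate: 79.2 mmol/L × 101.1 g/mol × 0.571 L ÷ 1000 = 4.57 g
malt extract: 4.11 g/L × 0.571 L = 2.35 g
L-leucine: 85.9 mg/L × 0.571 L = 49.05 mg

sorbitol 1.87 g; folic acid 0.33 mg; potassium nitrate 4.57 g; malt extract 2.35 g; L-leucine 49.05 mg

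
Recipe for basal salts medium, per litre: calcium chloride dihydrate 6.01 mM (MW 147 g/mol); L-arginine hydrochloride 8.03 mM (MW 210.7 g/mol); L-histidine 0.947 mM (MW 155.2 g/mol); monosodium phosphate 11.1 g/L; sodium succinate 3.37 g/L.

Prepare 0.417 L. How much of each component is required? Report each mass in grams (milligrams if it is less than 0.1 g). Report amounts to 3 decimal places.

calcium chloride dihydrate 0.368 g; L-arginine hydrochloride 0.706 g; L-histidine 61.288 mg; monosodium phosphate 4.629 g; sodium succinate 1.405 g

Scale factor relative to 1 L: 0.417.
calcium chloride dihydrate: 6.01 mmol/L × 147 g/mol × 0.417 L ÷ 1000 = 0.368 g
L-arginine hydrochloride: 8.03 mmol/L × 210.7 g/mol × 0.417 L ÷ 1000 = 0.706 g
L-histidine: 0.947 mmol/L × 155.2 mg/mmol × 0.417 L = 61.288 mg
monosodium phosphate: 11.1 g/L × 0.417 L = 4.629 g
sodium succinate: 3.37 g/L × 0.417 L = 1.405 g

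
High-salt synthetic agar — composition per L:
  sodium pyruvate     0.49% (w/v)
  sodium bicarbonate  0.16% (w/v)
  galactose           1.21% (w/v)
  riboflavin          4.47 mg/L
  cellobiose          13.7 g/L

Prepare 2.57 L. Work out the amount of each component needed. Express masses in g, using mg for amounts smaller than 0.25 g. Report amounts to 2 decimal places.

Scale factor relative to 1 L: 2.57.
sodium pyruvate: 0.49% w/v = 4.9 g/L → 4.9 × 2.57 L = 12.59 g
sodium bicarbonate: 0.16% w/v = 1.6 g/L → 1.6 × 2.57 L = 4.11 g
galactose: 1.21% w/v = 12.1 g/L → 12.1 × 2.57 L = 31.10 g
riboflavin: 4.47 mg/L × 2.57 L = 11.49 mg
cellobiose: 13.7 g/L × 2.57 L = 35.21 g

sodium pyruvate 12.59 g; sodium bicarbonate 4.11 g; galactose 31.10 g; riboflavin 11.49 mg; cellobiose 35.21 g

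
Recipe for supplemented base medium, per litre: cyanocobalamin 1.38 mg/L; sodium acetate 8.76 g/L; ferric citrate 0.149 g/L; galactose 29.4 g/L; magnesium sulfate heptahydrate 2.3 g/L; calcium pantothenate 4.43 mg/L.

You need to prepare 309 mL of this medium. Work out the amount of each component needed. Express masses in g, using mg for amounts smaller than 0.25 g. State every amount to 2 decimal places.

Working volume: 309 mL = 0.309 L.
cyanocobalamin: 1.38 mg/L × 0.309 L = 0.43 mg
sodium acetate: 8.76 g/L × 0.309 L = 2.71 g
ferric citrate: 0.149 g/L × 0.309 L = 0.046041 g = 46.04 mg
galactose: 29.4 g/L × 0.309 L = 9.08 g
magnesium sulfate heptahydrate: 2.3 g/L × 0.309 L = 0.71 g
calcium pantothenate: 4.43 mg/L × 0.309 L = 1.37 mg

cyanocobalamin 0.43 mg; sodium acetate 2.71 g; ferric citrate 46.04 mg; galactose 9.08 g; magnesium sulfate heptahydrate 0.71 g; calcium pantothenate 1.37 mg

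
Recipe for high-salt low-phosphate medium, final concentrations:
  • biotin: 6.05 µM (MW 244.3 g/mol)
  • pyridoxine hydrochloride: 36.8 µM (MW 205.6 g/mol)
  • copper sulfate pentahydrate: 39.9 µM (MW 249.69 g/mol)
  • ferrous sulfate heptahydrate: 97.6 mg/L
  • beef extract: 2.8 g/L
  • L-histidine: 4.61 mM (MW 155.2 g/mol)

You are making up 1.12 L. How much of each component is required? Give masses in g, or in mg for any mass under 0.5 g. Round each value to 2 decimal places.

biotin 1.66 mg; pyridoxine hydrochloride 8.47 mg; copper sulfate pentahydrate 11.16 mg; ferrous sulfate heptahydrate 109.31 mg; beef extract 3.14 g; L-histidine 0.80 g

Working volume: 1.12 L.
biotin: 6.05 µmol/L × 244.3 g/mol × 1.12 L ÷ 1000 = 1.66 mg
pyridoxine hydrochloride: 36.8 µmol/L × 205.6 g/mol × 1.12 L ÷ 1000 = 8.47 mg
copper sulfate pentahydrate: 39.9 µmol/L × 249.69 g/mol × 1.12 L ÷ 1000 = 11.16 mg
ferrous sulfate heptahydrate: 97.6 mg/L × 1.12 L = 109.31 mg
beef extract: 2.8 g/L × 1.12 L = 3.14 g
L-histidine: 4.61 mmol/L × 155.2 g/mol × 1.12 L ÷ 1000 = 0.80 g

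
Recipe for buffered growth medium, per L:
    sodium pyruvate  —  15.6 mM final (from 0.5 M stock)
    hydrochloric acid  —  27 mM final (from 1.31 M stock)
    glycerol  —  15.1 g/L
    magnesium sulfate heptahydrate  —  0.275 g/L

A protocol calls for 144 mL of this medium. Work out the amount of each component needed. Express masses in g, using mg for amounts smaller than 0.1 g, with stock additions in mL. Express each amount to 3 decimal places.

sodium pyruvate 4.493 mL; hydrochloric acid 2.968 mL; glycerol 2.174 g; magnesium sulfate heptahydrate 39.600 mg

Scale factor relative to 1 L: 0.144.
sodium pyruvate: C1V1 = C2V2 → 15.6 mM × 144 mL ÷ 500 mM = 4.493 mL
hydrochloric acid: V = C2·V2/C1 = 27 mM × 144 mL ÷ 1310 mM = 2.968 mL
glycerol: 15.1 g/L × 0.144 L = 2.174 g
magnesium sulfate heptahydrate: 0.275 g/L × 0.144 L = 0.0396 g = 39.600 mg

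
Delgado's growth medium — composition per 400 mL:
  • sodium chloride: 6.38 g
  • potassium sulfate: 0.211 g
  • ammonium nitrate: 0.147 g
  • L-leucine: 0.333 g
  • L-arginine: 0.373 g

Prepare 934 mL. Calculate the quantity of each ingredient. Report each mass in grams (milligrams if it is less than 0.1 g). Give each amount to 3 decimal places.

Ratio of target to recipe volume: 934 / 400 = 2.335.
sodium chloride: 6.38 g × (934 mL / 400 mL) = 14.897 g
potassium sulfate: 0.211 g × (934 mL / 400 mL) = 0.493 g
ammonium nitrate: 0.147 g × (934 mL / 400 mL) = 0.343 g
L-leucine: 0.333 g × (934 mL / 400 mL) = 0.778 g
L-arginine: 0.373 g × (934 mL / 400 mL) = 0.871 g

sodium chloride 14.897 g; potassium sulfate 0.493 g; ammonium nitrate 0.343 g; L-leucine 0.778 g; L-arginine 0.871 g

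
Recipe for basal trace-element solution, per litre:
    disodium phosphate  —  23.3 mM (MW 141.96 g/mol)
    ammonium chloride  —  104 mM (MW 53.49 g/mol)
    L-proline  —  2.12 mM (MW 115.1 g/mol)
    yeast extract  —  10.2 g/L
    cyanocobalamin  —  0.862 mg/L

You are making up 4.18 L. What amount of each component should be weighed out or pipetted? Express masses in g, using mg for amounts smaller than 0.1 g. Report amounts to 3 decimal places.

Scale factor relative to 1 L: 4.18.
disodium phosphate: 23.3 mmol/L × 141.96 g/mol × 4.18 L ÷ 1000 = 13.826 g
ammonium chloride: 104 mmol/L × 53.49 g/mol × 4.18 L ÷ 1000 = 23.253 g
L-proline: 2.12 mmol/L × 115.1 g/mol × 4.18 L ÷ 1000 = 1.020 g
yeast extract: 10.2 g/L × 4.18 L = 42.636 g
cyanocobalamin: 0.862 mg/L × 4.18 L = 3.603 mg

disodium phosphate 13.826 g; ammonium chloride 23.253 g; L-proline 1.020 g; yeast extract 42.636 g; cyanocobalamin 3.603 mg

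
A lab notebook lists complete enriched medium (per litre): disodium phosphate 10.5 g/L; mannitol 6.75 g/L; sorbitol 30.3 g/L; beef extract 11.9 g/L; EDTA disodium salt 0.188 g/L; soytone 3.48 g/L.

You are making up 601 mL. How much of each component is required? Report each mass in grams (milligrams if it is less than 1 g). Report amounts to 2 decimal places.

Working volume: 601 mL = 0.601 L.
disodium phosphate: 10.5 g/L × 0.601 L = 6.31 g
mannitol: 6.75 g/L × 0.601 L = 4.06 g
sorbitol: 30.3 g/L × 0.601 L = 18.21 g
beef extract: 11.9 g/L × 0.601 L = 7.15 g
EDTA disodium salt: 0.188 g/L × 0.601 L = 0.112988 g = 112.99 mg
soytone: 3.48 g/L × 0.601 L = 2.09 g

disodium phosphate 6.31 g; mannitol 4.06 g; sorbitol 18.21 g; beef extract 7.15 g; EDTA disodium salt 112.99 mg; soytone 2.09 g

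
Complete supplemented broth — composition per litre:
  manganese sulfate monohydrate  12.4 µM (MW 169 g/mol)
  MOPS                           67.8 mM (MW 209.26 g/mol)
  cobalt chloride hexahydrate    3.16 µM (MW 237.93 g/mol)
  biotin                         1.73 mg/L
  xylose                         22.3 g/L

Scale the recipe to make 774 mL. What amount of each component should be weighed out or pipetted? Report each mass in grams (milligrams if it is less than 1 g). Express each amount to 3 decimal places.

manganese sulfate monohydrate 1.622 mg; MOPS 10.981 g; cobalt chloride hexahydrate 0.582 mg; biotin 1.339 mg; xylose 17.260 g

Target volume = 774 mL = 0.774 L.
manganese sulfate monohydrate: 12.4 µmol/L × 169 g/mol × 0.774 L ÷ 1000 = 1.622 mg
MOPS: 67.8 mmol/L × 209.26 g/mol × 0.774 L ÷ 1000 = 10.981 g
cobalt chloride hexahydrate: 3.16 µmol/L × 237.93 g/mol × 0.774 L ÷ 1000 = 0.582 mg
biotin: 1.73 mg/L × 0.774 L = 1.339 mg
xylose: 22.3 g/L × 0.774 L = 17.260 g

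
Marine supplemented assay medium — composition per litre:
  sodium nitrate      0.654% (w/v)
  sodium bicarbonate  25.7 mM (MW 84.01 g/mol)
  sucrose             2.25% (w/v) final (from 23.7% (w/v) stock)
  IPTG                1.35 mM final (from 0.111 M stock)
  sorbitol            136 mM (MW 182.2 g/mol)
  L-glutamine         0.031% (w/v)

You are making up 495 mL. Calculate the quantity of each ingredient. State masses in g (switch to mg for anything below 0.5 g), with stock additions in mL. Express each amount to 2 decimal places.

Working volume: 495 mL = 0.495 L.
sodium nitrate: 0.654% w/v = 6.54 g/L → 6.54 × 0.495 L = 3.24 g
sodium bicarbonate: 25.7 mmol/L × 84.01 g/mol × 0.495 L ÷ 1000 = 1.07 g
sucrose: V = C2·V2/C1 = 2.25% ÷ 23.7% × 495 mL = 46.99 mL
IPTG: V = C2·V2/C1 = 1.35 mM × 495 mL ÷ 111 mM = 6.02 mL
sorbitol: 136 mmol/L × 182.2 g/mol × 0.495 L ÷ 1000 = 12.27 g
L-glutamine: 0.031 g per 100 mL × 495 mL ÷ 100 = 0.15345 g = 153.45 mg

sodium nitrate 3.24 g; sodium bicarbonate 1.07 g; sucrose 46.99 mL; IPTG 6.02 mL; sorbitol 12.27 g; L-glutamine 153.45 mg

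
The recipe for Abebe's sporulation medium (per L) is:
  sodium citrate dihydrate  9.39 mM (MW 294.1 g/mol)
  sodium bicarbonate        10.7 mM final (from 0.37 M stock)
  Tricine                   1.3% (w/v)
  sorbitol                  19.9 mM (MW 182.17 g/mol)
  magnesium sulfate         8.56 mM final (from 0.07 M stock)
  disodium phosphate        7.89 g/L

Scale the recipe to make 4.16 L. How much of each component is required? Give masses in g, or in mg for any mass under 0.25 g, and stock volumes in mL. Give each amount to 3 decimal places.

Working volume: 4.16 L.
sodium citrate dihydrate: 9.39 mmol/L × 294.1 g/mol × 4.16 L ÷ 1000 = 11.488 g
sodium bicarbonate: C1V1 = C2V2 → 10.7 mM × 4160 mL ÷ 370 mM = 120.303 mL
Tricine: 1.3% w/v = 13 g/L → 13 × 4.16 L = 54.080 g
sorbitol: 19.9 mmol/L × 182.17 g/mol × 4.16 L ÷ 1000 = 15.081 g
magnesium sulfate: V = C2·V2/C1 = 8.56 mM × 4160 mL ÷ 70 mM = 508.709 mL
disodium phosphate: 7.89 g/L × 4.16 L = 32.822 g

sodium citrate dihydrate 11.488 g; sodium bicarbonate 120.303 mL; Tricine 54.080 g; sorbitol 15.081 g; magnesium sulfate 508.709 mL; disodium phosphate 32.822 g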